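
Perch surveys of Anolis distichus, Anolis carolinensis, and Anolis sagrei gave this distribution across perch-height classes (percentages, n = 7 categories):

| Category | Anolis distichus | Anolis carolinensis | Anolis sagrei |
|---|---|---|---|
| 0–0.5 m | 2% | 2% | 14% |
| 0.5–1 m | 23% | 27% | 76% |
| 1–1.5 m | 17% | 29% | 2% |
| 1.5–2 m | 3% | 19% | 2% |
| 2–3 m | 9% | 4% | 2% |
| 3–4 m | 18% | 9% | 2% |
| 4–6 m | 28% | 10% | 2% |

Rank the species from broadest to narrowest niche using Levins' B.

Anolis distichus > Anolis carolinensis > Anolis sagrei

Convert percentages to proportions (divide by 100).
Σp_distᵢ² = 0.02² + 0.23² + 0.17² + 0.03² + 0.09² + 0.18² + 0.28² = 0.0004 + 0.0529 + 0.0289 + 0.0009 + 0.0081 + 0.0324 + 0.0784 = 0.2020
B_dist = 1 / 0.2020 = 4.9505
Σp_caroᵢ² = 0.02² + 0.27² + 0.29² + 0.19² + 0.04² + 0.09² + 0.10² = 0.0004 + 0.0729 + 0.0841 + 0.0361 + 0.0016 + 0.0081 + 0.0100 = 0.2132
B_caro = 1 / 0.2132 = 4.6904
Σp_sagrᵢ² = 0.14² + 0.76² + 0.02² + 0.02² + 0.02² + 0.02² + 0.02² = 0.0196 + 0.5776 + 0.0004 + 0.0004 + 0.0004 + 0.0004 + 0.0004 = 0.5992
B_sagr = 1 / 0.5992 = 1.6689
Ranking by B (broadest → narrowest): Anolis distichus (4.95) > Anolis carolinensis (4.69) > Anolis sagrei (1.67)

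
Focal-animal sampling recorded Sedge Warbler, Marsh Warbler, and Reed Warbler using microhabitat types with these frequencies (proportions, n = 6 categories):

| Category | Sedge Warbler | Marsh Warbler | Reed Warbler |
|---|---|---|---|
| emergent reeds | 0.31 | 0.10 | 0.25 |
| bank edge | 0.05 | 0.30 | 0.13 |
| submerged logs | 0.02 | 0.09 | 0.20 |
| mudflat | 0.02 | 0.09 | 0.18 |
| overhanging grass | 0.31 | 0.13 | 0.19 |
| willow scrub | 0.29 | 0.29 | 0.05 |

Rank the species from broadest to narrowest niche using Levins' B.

Σp_Sedgᵢ² = 0.31² + 0.05² + 0.02² + 0.02² + 0.31² + 0.29² = 0.0961 + 0.0025 + 0.0004 + 0.0004 + 0.0961 + 0.0841 = 0.2796
B_Sedg = 1 / 0.2796 = 3.5765
Σp_Marsᵢ² = 0.10² + 0.30² + 0.09² + 0.09² + 0.13² + 0.29² = 0.0100 + 0.0900 + 0.0081 + 0.0081 + 0.0169 + 0.0841 = 0.2172
B_Mars = 1 / 0.2172 = 4.6041
Σp_Reedᵢ² = 0.25² + 0.13² + 0.20² + 0.18² + 0.19² + 0.05² = 0.0625 + 0.0169 + 0.0400 + 0.0324 + 0.0361 + 0.0025 = 0.1904
B_Reed = 1 / 0.1904 = 5.2521
Ranking by B (broadest → narrowest): Reed Warbler (5.25) > Marsh Warbler (4.60) > Sedge Warbler (3.58)

Reed Warbler > Marsh Warbler > Sedge Warbler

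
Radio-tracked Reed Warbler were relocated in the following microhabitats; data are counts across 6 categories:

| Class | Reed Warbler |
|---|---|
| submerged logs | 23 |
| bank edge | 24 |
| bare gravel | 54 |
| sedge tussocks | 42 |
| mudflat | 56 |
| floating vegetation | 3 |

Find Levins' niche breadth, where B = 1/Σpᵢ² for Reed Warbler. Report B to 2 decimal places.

4.57

Proportions for Reed Warbler (n=202): 23/202=0.1139, 24/202=0.1188, 54/202=0.2673, 42/202=0.2079, 56/202=0.2772, 3/202=0.0149
Σpᵢ² = 0.1139² + 0.1188² + 0.2673² + 0.2079² + 0.2772² + 0.0149² = 0.012973 + 0.014113 + 0.071449 + 0.043222 + 0.076840 + 0.000222 = 0.218819
B = 1 / 0.218819 = 4.5700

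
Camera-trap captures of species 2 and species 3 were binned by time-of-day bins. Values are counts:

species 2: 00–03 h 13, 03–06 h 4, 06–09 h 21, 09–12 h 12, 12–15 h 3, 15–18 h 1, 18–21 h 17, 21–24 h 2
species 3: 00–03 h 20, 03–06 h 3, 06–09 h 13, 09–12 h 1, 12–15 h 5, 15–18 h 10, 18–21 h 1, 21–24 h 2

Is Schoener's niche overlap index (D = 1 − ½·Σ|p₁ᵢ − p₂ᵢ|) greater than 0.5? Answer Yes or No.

Proportions for species 2 (n=73): 13/73=0.1781, 4/73=0.0548, 21/73=0.2877, 12/73=0.1644, 3/73=0.0411, 1/73=0.0137, 17/73=0.2329, 2/73=0.0274
Proportions for species 3 (n=55): 20/55=0.3636, 3/55=0.0545, 13/55=0.2364, 1/55=0.0182, 5/55=0.0909, 10/55=0.1818, 1/55=0.0182, 2/55=0.0364
Σ|p₁ᵢ − p₂ᵢ| = 0.1855 + 0.0003 + 0.0513 + 0.1462 + 0.0498 + 0.1681 + 0.2147 + 0.0090 = 0.8249
D = 1 − ½ × 0.8249 = 1 − 0.41245 = 0.58755
D = 0.58755 > 0.5 → Yes.

Yes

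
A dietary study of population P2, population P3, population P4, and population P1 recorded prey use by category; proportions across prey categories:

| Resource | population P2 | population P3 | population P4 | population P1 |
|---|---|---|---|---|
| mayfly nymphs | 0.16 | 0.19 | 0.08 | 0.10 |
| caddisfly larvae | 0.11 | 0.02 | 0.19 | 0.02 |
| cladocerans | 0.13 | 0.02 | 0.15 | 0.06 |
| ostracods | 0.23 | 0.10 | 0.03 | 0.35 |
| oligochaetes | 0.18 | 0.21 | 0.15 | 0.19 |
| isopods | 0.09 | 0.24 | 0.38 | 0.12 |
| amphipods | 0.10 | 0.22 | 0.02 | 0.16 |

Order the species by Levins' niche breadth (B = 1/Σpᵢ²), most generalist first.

Σp_P2ᵢ² = 0.16² + 0.11² + 0.13² + 0.23² + 0.18² + 0.09² + 0.10² = 0.0256 + 0.0121 + 0.0169 + 0.0529 + 0.0324 + 0.0081 + 0.0100 = 0.1580
B_P2 = 1 / 0.1580 = 6.3291
Σp_P3ᵢ² = 0.19² + 0.02² + 0.02² + 0.10² + 0.21² + 0.24² + 0.22² = 0.0361 + 0.0004 + 0.0004 + 0.0100 + 0.0441 + 0.0576 + 0.0484 = 0.1970
B_P3 = 1 / 0.1970 = 5.0761
Σp_P4ᵢ² = 0.08² + 0.19² + 0.15² + 0.03² + 0.15² + 0.38² + 0.02² = 0.0064 + 0.0361 + 0.0225 + 0.0009 + 0.0225 + 0.1444 + 0.0004 = 0.2332
B_P4 = 1 / 0.2332 = 4.2882
Σp_P1ᵢ² = 0.10² + 0.02² + 0.06² + 0.35² + 0.19² + 0.12² + 0.16² = 0.0100 + 0.0004 + 0.0036 + 0.1225 + 0.0361 + 0.0144 + 0.0256 = 0.2126
B_P1 = 1 / 0.2126 = 4.7037
Ranking by B (broadest → narrowest): population P2 (6.33) > population P3 (5.08) > population P1 (4.70) > population P4 (4.29)

population P2 > population P3 > population P1 > population P4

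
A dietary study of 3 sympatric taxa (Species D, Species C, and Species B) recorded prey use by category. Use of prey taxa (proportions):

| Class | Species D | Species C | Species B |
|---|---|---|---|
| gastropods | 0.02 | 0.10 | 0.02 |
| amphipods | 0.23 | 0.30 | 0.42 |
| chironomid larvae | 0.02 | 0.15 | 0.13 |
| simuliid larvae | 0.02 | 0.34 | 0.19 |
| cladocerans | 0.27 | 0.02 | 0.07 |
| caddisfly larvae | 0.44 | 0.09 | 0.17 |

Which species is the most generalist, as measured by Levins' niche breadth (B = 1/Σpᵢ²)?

Σp_Dᵢ² = 0.02² + 0.23² + 0.02² + 0.02² + 0.27² + 0.44² = 0.0004 + 0.0529 + 0.0004 + 0.0004 + 0.0729 + 0.1936 = 0.3206
B_D = 1 / 0.3206 = 3.1192
Σp_Cᵢ² = 0.10² + 0.30² + 0.15² + 0.34² + 0.02² + 0.09² = 0.0100 + 0.0900 + 0.0225 + 0.1156 + 0.0004 + 0.0081 = 0.2466
B_C = 1 / 0.2466 = 4.0552
Σp_Bᵢ² = 0.02² + 0.42² + 0.13² + 0.19² + 0.07² + 0.17² = 0.0004 + 0.1764 + 0.0169 + 0.0361 + 0.0049 + 0.0289 = 0.2636
B_B = 1 / 0.2636 = 3.7936
Highest B → broadest niche (most generalist): Species C (B = 4.06).

Species C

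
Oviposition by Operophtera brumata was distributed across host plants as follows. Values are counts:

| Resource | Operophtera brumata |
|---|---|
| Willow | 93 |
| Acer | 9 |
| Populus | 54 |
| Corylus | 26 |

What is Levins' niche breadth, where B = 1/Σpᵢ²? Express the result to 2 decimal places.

Proportions for Operophtera brumata (n=182): 93/182=0.5110, 9/182=0.0495, 54/182=0.2967, 26/182=0.1429
Σpᵢ² = 0.5110² + 0.0495² + 0.2967² + 0.1429² = 0.261121 + 0.002450 + 0.088031 + 0.020420 = 0.372022
B = 1 / 0.372022 = 2.6880

2.69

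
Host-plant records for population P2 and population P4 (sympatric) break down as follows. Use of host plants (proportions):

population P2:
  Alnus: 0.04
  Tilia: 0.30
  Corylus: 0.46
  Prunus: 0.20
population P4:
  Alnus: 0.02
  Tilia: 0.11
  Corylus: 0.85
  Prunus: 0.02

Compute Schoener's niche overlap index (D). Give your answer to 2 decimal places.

0.61

Σ|p₁ᵢ − p₂ᵢ| = 0.02 + 0.19 + 0.39 + 0.18 = 0.78
D = 1 − ½ × 0.78 = 1 − 0.390 = 0.6100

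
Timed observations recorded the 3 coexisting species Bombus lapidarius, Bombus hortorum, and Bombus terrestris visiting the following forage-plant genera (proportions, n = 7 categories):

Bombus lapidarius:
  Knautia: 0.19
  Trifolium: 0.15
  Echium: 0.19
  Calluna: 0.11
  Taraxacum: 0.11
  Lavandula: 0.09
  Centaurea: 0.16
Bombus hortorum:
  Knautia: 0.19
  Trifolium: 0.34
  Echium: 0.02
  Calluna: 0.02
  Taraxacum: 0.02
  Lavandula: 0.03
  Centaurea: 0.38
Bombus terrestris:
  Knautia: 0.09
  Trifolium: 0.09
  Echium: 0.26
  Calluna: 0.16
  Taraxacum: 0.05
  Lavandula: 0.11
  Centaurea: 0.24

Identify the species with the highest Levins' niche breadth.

Bombus lapidarius

Σp_lapiᵢ² = 0.19² + 0.15² + 0.19² + 0.11² + 0.11² + 0.09² + 0.16² = 0.0361 + 0.0225 + 0.0361 + 0.0121 + 0.0121 + 0.0081 + 0.0256 = 0.1526
B_lapi = 1 / 0.1526 = 6.5531
Σp_hortᵢ² = 0.19² + 0.34² + 0.02² + 0.02² + 0.02² + 0.03² + 0.38² = 0.0361 + 0.1156 + 0.0004 + 0.0004 + 0.0004 + 0.0009 + 0.1444 = 0.2982
B_hort = 1 / 0.2982 = 3.3535
Σp_terrᵢ² = 0.09² + 0.09² + 0.26² + 0.16² + 0.05² + 0.11² + 0.24² = 0.0081 + 0.0081 + 0.0676 + 0.0256 + 0.0025 + 0.0121 + 0.0576 = 0.1816
B_terr = 1 / 0.1816 = 5.5066
Highest B → broadest niche (most generalist): Bombus lapidarius (B = 6.55).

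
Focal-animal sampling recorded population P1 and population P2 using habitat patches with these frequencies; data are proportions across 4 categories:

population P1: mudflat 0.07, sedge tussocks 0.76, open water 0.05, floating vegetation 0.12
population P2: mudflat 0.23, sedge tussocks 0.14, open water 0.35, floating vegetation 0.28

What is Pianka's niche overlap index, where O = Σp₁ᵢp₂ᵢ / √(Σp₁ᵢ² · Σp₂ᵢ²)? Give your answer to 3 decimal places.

0.429

Σ p₁ᵢp₂ᵢ = 0.0161 + 0.1064 + 0.0175 + 0.0336 = 0.1736
Σp_1ᵢ² = 0.07² + 0.76² + 0.05² + 0.12² = 0.0049 + 0.5776 + 0.0025 + 0.0144 = 0.5994
Σp_2ᵢ² = 0.23² + 0.14² + 0.35² + 0.28² = 0.0529 + 0.0196 + 0.1225 + 0.0784 = 0.2734
O = 0.1736 / √(0.5994 × 0.2734) = 0.1736 / 0.404816 = 0.42884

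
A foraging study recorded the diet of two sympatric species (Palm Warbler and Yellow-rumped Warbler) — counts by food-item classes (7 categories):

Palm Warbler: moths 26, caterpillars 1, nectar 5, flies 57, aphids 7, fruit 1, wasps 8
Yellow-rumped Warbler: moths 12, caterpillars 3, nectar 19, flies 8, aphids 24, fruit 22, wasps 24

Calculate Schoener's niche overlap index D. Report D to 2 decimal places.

Proportions for Palm Warbler (n=105): 26/105=0.2476, 1/105=0.0095, 5/105=0.0476, 57/105=0.5429, 7/105=0.0667, 1/105=0.0095, 8/105=0.0762
Proportions for Yellow-rumped Warbler (n=112): 12/112=0.1071, 3/112=0.0268, 19/112=0.1696, 8/112=0.0714, 24/112=0.2143, 22/112=0.1964, 24/112=0.2143
Σ|p₁ᵢ − p₂ᵢ| = 0.1405 + 0.0173 + 0.1220 + 0.4715 + 0.1476 + 0.1869 + 0.1381 = 1.2239
D = 1 − ½ × 1.2239 = 1 − 0.61195 = 0.38805

0.39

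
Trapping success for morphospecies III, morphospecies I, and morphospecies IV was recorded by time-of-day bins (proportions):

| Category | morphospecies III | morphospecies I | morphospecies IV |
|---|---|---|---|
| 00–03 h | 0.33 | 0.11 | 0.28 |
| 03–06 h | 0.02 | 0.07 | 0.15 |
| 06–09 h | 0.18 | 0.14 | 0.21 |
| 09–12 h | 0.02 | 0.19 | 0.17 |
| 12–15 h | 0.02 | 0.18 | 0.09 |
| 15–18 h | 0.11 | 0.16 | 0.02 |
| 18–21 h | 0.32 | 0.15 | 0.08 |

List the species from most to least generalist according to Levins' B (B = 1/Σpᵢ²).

Σp_IIIᵢ² = 0.33² + 0.02² + 0.18² + 0.02² + 0.02² + 0.11² + 0.32² = 0.1089 + 0.0004 + 0.0324 + 0.0004 + 0.0004 + 0.0121 + 0.1024 = 0.2570
B_III = 1 / 0.2570 = 3.8911
Σp_Iᵢ² = 0.11² + 0.07² + 0.14² + 0.19² + 0.18² + 0.16² + 0.15² = 0.0121 + 0.0049 + 0.0196 + 0.0361 + 0.0324 + 0.0256 + 0.0225 = 0.1532
B_I = 1 / 0.1532 = 6.5274
Σp_IVᵢ² = 0.28² + 0.15² + 0.21² + 0.17² + 0.09² + 0.02² + 0.08² = 0.0784 + 0.0225 + 0.0441 + 0.0289 + 0.0081 + 0.0004 + 0.0064 = 0.1888
B_IV = 1 / 0.1888 = 5.2966
Ranking by B (broadest → narrowest): morphospecies I (6.53) > morphospecies IV (5.30) > morphospecies III (3.89)

morphospecies I > morphospecies IV > morphospecies III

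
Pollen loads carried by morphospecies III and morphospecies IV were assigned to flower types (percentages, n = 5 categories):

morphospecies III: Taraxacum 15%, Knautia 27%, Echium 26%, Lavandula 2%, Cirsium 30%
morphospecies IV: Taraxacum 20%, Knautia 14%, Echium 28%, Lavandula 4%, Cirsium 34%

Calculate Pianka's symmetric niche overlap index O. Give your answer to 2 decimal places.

0.96

Convert percentages to proportions (divide by 100).
Σ p₁ᵢp₂ᵢ = 0.0300 + 0.0378 + 0.0728 + 0.0008 + 0.1020 = 0.2434
Σp_1ᵢ² = 0.15² + 0.27² + 0.26² + 0.02² + 0.30² = 0.0225 + 0.0729 + 0.0676 + 0.0004 + 0.0900 = 0.2534
Σp_2ᵢ² = 0.20² + 0.14² + 0.28² + 0.04² + 0.34² = 0.0400 + 0.0196 + 0.0784 + 0.0016 + 0.1156 = 0.2552
O = 0.2434 / √(0.2534 × 0.2552) = 0.2434 / 0.25430 = 0.9571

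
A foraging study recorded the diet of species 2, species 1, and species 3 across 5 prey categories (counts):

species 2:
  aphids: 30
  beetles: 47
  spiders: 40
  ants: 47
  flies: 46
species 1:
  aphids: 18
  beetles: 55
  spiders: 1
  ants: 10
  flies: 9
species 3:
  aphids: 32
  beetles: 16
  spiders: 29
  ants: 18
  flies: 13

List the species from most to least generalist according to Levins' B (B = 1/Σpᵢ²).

Proportions for species 2 (n=210): 30/210=0.1429, 47/210=0.2238, 40/210=0.1905, 47/210=0.2238, 46/210=0.2190
Proportions for species 1 (n=93): 18/93=0.1935, 55/93=0.5914, 1/93=0.0108, 10/93=0.1075, 9/93=0.0968
Proportions for species 3 (n=108): 32/108=0.2963, 16/108=0.1481, 29/108=0.2685, 18/108=0.1667, 13/108=0.1204
Σp_2ᵢ² = 0.1429² + 0.2238² + 0.1905² + 0.2238² + 0.2190² = 0.020420 + 0.050086 + 0.036290 + 0.050086 + 0.047961 = 0.204843
B_2 = 1 / 0.204843 = 4.8818
Σp_1ᵢ² = 0.1935² + 0.5914² + 0.0108² + 0.1075² + 0.0968² = 0.037442 + 0.349754 + 0.000117 + 0.011556 + 0.009370 = 0.408239
B_1 = 1 / 0.408239 = 2.4495
Σp_3ᵢ² = 0.2963² + 0.1481² + 0.2685² + 0.1667² + 0.1204² = 0.087794 + 0.021934 + 0.072092 + 0.027789 + 0.014496 = 0.224105
B_3 = 1 / 0.224105 = 4.4622
Ranking by B (broadest → narrowest): species 2 (4.88) > species 3 (4.46) > species 1 (2.45)

species 2 > species 3 > species 1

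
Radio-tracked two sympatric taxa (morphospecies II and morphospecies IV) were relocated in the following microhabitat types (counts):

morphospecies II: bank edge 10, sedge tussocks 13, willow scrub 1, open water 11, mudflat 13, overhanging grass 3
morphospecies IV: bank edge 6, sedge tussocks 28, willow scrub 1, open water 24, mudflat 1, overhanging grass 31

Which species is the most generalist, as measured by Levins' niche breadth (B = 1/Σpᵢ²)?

Proportions for morphospecies II (n=51): 10/51=0.1961, 13/51=0.2549, 1/51=0.0196, 11/51=0.2157, 13/51=0.2549, 3/51=0.0588
Proportions for morphospecies IV (n=91): 6/91=0.0659, 28/91=0.3077, 1/91=0.0110, 24/91=0.2637, 1/91=0.0110, 31/91=0.3407
Σp_IIᵢ² = 0.1961² + 0.2549² + 0.0196² + 0.2157² + 0.2549² + 0.0588² = 0.038455 + 0.064974 + 0.000384 + 0.046526 + 0.064974 + 0.003457 = 0.218770
B_II = 1 / 0.218770 = 4.5710
Σp_IVᵢ² = 0.0659² + 0.3077² + 0.0110² + 0.2637² + 0.0110² + 0.3407² = 0.004343 + 0.094679 + 0.000121 + 0.069538 + 0.000121 + 0.116076 = 0.284878
B_IV = 1 / 0.284878 = 3.5103
Highest B → broadest niche (most generalist): morphospecies II (B = 4.57).

morphospecies II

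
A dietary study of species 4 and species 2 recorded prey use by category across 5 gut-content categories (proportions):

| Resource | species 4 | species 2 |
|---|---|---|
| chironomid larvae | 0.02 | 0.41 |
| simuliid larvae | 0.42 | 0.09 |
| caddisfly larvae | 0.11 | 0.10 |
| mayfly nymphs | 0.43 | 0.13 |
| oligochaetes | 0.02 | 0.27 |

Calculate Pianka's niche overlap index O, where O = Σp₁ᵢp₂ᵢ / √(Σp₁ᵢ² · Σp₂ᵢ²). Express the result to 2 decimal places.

0.37

Σ p₁ᵢp₂ᵢ = 0.0082 + 0.0378 + 0.0110 + 0.0559 + 0.0054 = 0.1183
Σp_1ᵢ² = 0.02² + 0.42² + 0.11² + 0.43² + 0.02² = 0.0004 + 0.1764 + 0.0121 + 0.1849 + 0.0004 = 0.3742
Σp_2ᵢ² = 0.41² + 0.09² + 0.10² + 0.13² + 0.27² = 0.1681 + 0.0081 + 0.0100 + 0.0169 + 0.0729 = 0.2760
O = 0.1183 / √(0.3742 × 0.2760) = 0.1183 / 0.32137 = 0.3681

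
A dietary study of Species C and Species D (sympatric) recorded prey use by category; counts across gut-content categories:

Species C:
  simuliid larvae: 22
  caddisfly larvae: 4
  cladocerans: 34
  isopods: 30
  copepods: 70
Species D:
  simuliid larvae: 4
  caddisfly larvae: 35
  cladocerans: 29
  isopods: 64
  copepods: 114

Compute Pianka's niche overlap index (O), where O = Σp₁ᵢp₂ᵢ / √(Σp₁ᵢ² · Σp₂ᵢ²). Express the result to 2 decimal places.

Proportions for Species C (n=160): 22/160=0.1375, 4/160=0.0250, 34/160=0.2125, 30/160=0.1875, 70/160=0.4375
Proportions for Species D (n=246): 4/246=0.0163, 35/246=0.1423, 29/246=0.1179, 64/246=0.2602, 114/246=0.4634
Σ p₁ᵢp₂ᵢ = 0.002241 + 0.003558 + 0.025054 + 0.048788 + 0.202738 = 0.282379
Σp_1ᵢ² = 0.1375² + 0.0250² + 0.2125² + 0.1875² + 0.4375² = 0.018906 + 0.000625 + 0.045156 + 0.035156 + 0.191406 = 0.291249
Σp_2ᵢ² = 0.0163² + 0.1423² + 0.1179² + 0.2602² + 0.4634² = 0.000266 + 0.020249 + 0.013900 + 0.067704 + 0.214740 = 0.316859
O = 0.282379 / √(0.291249 × 0.316859) = 0.282379 / 0.3037842 = 0.9295

0.93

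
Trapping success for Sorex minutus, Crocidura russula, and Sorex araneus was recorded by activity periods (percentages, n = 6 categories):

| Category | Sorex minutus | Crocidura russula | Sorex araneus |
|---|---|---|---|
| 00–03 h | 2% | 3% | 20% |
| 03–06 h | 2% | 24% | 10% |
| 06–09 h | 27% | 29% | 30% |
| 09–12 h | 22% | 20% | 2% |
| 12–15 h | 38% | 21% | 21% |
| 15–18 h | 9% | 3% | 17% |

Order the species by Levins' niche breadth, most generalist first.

Convert percentages to proportions (divide by 100).
Σp_minuᵢ² = 0.02² + 0.02² + 0.27² + 0.22² + 0.38² + 0.09² = 0.0004 + 0.0004 + 0.0729 + 0.0484 + 0.1444 + 0.0081 = 0.2746
B_minu = 1 / 0.2746 = 3.6417
Σp_russᵢ² = 0.03² + 0.24² + 0.29² + 0.20² + 0.21² + 0.03² = 0.0009 + 0.0576 + 0.0841 + 0.0400 + 0.0441 + 0.0009 = 0.2276
B_russ = 1 / 0.2276 = 4.3937
Σp_aranᵢ² = 0.20² + 0.10² + 0.30² + 0.02² + 0.21² + 0.17² = 0.0400 + 0.0100 + 0.0900 + 0.0004 + 0.0441 + 0.0289 = 0.2134
B_aran = 1 / 0.2134 = 4.6860
Ranking by B (broadest → narrowest): Sorex araneus (4.69) > Crocidura russula (4.39) > Sorex minutus (3.64)

Sorex araneus > Crocidura russula > Sorex minutus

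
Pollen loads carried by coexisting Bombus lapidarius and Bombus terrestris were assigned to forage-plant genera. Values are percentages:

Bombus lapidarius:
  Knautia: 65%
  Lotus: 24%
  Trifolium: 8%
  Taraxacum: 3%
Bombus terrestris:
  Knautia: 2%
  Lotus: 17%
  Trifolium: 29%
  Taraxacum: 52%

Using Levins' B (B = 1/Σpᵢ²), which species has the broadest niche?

Convert percentages to proportions (divide by 100).
Σp_lapiᵢ² = 0.65² + 0.24² + 0.08² + 0.03² = 0.4225 + 0.0576 + 0.0064 + 0.0009 = 0.4874
B_lapi = 1 / 0.4874 = 2.0517
Σp_terrᵢ² = 0.02² + 0.17² + 0.29² + 0.52² = 0.0004 + 0.0289 + 0.0841 + 0.2704 = 0.3838
B_terr = 1 / 0.3838 = 2.6055
Highest B → broadest niche (most generalist): Bombus terrestris (B = 2.61).

Bombus terrestris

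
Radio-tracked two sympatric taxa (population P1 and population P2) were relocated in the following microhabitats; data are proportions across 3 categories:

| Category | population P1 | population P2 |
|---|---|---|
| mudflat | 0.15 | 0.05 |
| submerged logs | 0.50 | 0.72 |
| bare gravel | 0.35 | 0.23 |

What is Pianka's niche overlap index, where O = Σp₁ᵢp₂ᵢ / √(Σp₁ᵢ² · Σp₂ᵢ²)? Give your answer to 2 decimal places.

Σ p₁ᵢp₂ᵢ = 0.0075 + 0.3600 + 0.0805 = 0.4480
Σp_1ᵢ² = 0.15² + 0.50² + 0.35² = 0.0225 + 0.2500 + 0.1225 = 0.3950
Σp_2ᵢ² = 0.05² + 0.72² + 0.23² = 0.0025 + 0.5184 + 0.0529 = 0.5738
O = 0.4480 / √(0.3950 × 0.5738) = 0.4480 / 0.47608 = 0.9410

0.94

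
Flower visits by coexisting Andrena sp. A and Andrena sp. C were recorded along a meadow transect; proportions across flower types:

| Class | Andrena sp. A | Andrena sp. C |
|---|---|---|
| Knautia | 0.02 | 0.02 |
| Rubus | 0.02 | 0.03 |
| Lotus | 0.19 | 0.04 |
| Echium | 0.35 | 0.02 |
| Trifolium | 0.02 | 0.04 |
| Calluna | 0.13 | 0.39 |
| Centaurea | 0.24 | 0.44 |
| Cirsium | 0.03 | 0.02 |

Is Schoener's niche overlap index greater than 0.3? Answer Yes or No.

Σ|p₁ᵢ − p₂ᵢ| = 0.00 + 0.01 + 0.15 + 0.33 + 0.02 + 0.26 + 0.20 + 0.01 = 0.98
D = 1 − ½ × 0.98 = 1 − 0.490 = 0.5100
D = 0.5100 > 0.3 → Yes.

Yes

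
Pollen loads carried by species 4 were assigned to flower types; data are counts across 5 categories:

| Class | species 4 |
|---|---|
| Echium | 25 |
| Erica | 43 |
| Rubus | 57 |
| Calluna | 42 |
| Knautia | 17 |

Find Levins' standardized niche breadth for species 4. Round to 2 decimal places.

0.84

Proportions for species 4 (n=184): 25/184=0.1359, 43/184=0.2337, 57/184=0.3098, 42/184=0.2283, 17/184=0.0924
Σpᵢ² = 0.1359² + 0.2337² + 0.3098² + 0.2283² + 0.0924² = 0.018469 + 0.054616 + 0.095976 + 0.052121 + 0.008538 = 0.229720
B = 1 / 0.229720 = 4.3531
Bₛ = (B − 1)/(n − 1) = (4.3531 − 1)/(5 − 1) = 3.3531/4 = 0.8383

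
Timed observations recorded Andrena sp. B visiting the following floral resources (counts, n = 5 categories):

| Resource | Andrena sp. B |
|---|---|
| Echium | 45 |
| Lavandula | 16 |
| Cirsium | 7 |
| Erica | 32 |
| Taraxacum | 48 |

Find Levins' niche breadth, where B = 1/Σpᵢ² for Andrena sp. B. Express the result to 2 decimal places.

3.87

Proportions for Andrena sp. B (n=148): 45/148=0.3041, 16/148=0.1081, 7/148=0.0473, 32/148=0.2162, 48/148=0.3243
Σpᵢ² = 0.3041² + 0.1081² + 0.0473² + 0.2162² + 0.3243² = 0.092477 + 0.011686 + 0.002237 + 0.046742 + 0.105170 = 0.258312
B = 1 / 0.258312 = 3.8713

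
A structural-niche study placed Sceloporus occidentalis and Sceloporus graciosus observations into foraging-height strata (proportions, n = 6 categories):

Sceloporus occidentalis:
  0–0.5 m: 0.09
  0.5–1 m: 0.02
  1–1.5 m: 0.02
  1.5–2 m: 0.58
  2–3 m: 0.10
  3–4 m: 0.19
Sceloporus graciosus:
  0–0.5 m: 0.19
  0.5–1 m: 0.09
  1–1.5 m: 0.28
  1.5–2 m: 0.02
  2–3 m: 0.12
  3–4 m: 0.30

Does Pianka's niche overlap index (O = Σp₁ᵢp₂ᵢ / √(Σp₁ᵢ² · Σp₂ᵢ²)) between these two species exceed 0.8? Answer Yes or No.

No

Σ p₁ᵢp₂ᵢ = 0.0171 + 0.0018 + 0.0056 + 0.0116 + 0.0120 + 0.0570 = 0.1051
Σp_1ᵢ² = 0.09² + 0.02² + 0.02² + 0.58² + 0.10² + 0.19² = 0.0081 + 0.0004 + 0.0004 + 0.3364 + 0.0100 + 0.0361 = 0.3914
Σp_2ᵢ² = 0.19² + 0.09² + 0.28² + 0.02² + 0.12² + 0.30² = 0.0361 + 0.0081 + 0.0784 + 0.0004 + 0.0144 + 0.0900 = 0.2274
O = 0.1051 / √(0.3914 × 0.2274) = 0.1051 / 0.29834 = 0.3523
O = 0.3523 < 0.8 → No.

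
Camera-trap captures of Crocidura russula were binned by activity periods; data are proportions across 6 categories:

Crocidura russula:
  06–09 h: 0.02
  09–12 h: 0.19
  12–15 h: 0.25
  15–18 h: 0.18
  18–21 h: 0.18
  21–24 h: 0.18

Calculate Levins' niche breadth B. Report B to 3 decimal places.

5.097

Σpᵢ² = 0.02² + 0.19² + 0.25² + 0.18² + 0.18² + 0.18² = 0.0004 + 0.0361 + 0.0625 + 0.0324 + 0.0324 + 0.0324 = 0.1962
B = 1 / 0.1962 = 5.09684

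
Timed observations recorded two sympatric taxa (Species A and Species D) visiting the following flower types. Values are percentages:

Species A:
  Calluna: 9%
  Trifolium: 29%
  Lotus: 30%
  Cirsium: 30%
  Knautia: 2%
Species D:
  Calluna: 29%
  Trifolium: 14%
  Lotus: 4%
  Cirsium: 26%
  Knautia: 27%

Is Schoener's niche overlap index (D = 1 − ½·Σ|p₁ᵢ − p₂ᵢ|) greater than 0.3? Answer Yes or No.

Yes

Convert percentages to proportions (divide by 100).
Σ|p₁ᵢ − p₂ᵢ| = 0.20 + 0.15 + 0.26 + 0.04 + 0.25 = 0.90
D = 1 − ½ × 0.90 = 1 − 0.450 = 0.5500
D = 0.5500 > 0.3 → Yes.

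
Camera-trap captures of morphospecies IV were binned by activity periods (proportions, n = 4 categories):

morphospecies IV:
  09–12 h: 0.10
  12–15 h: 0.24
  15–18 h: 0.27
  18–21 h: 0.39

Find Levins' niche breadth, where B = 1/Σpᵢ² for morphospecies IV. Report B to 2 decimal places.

3.42

Σpᵢ² = 0.10² + 0.24² + 0.27² + 0.39² = 0.0100 + 0.0576 + 0.0729 + 0.1521 = 0.2926
B = 1 / 0.2926 = 3.4176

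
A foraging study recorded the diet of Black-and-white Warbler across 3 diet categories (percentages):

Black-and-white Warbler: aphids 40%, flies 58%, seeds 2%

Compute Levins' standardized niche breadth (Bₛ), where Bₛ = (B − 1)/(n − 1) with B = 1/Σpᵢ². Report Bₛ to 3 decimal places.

Convert percentages to proportions (divide by 100).
Σpᵢ² = 0.40² + 0.58² + 0.02² = 0.1600 + 0.3364 + 0.0004 = 0.4968
B = 1 / 0.4968 = 2.01288
Bₛ = (B − 1)/(n − 1) = (2.01288 − 1)/(3 − 1) = 1.01288/2 = 0.50644

0.506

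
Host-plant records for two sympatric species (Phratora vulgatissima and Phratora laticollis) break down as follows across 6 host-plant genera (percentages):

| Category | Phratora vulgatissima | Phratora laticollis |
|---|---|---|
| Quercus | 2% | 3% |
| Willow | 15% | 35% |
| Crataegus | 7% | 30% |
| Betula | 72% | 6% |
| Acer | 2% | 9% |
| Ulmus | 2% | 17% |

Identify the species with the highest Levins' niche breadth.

Phratora laticollis

Convert percentages to proportions (divide by 100).
Σp_vulgᵢ² = 0.02² + 0.15² + 0.07² + 0.72² + 0.02² + 0.02² = 0.0004 + 0.0225 + 0.0049 + 0.5184 + 0.0004 + 0.0004 = 0.5470
B_vulg = 1 / 0.5470 = 1.8282
Σp_latiᵢ² = 0.03² + 0.35² + 0.30² + 0.06² + 0.09² + 0.17² = 0.0009 + 0.1225 + 0.0900 + 0.0036 + 0.0081 + 0.0289 = 0.2540
B_lati = 1 / 0.2540 = 3.9370
Highest B → broadest niche (most generalist): Phratora laticollis (B = 3.94).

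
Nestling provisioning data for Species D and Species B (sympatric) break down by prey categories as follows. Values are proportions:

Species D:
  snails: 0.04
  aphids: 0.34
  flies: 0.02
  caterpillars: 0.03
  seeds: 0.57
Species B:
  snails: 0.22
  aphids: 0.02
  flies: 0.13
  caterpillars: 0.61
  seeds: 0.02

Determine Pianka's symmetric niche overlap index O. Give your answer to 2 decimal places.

0.11

Σ p₁ᵢp₂ᵢ = 0.0088 + 0.0068 + 0.0026 + 0.0183 + 0.0114 = 0.0479
Σp_1ᵢ² = 0.04² + 0.34² + 0.02² + 0.03² + 0.57² = 0.0016 + 0.1156 + 0.0004 + 0.0009 + 0.3249 = 0.4434
Σp_2ᵢ² = 0.22² + 0.02² + 0.13² + 0.61² + 0.02² = 0.0484 + 0.0004 + 0.0169 + 0.3721 + 0.0004 = 0.4382
O = 0.0479 / √(0.4434 × 0.4382) = 0.0479 / 0.44079 = 0.1087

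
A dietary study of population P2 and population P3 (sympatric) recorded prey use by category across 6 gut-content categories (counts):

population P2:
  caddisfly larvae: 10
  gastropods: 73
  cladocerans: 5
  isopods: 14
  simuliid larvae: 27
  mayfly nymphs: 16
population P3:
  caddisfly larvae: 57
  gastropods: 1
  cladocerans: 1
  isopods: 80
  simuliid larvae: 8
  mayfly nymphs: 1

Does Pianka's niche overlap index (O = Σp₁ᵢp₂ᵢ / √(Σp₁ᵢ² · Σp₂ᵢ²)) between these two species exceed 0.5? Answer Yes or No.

No

Proportions for population P2 (n=145): 10/145=0.0690, 73/145=0.5034, 5/145=0.0345, 14/145=0.0966, 27/145=0.1862, 16/145=0.1103
Proportions for population P3 (n=148): 57/148=0.3851, 1/148=0.0068, 1/148=0.0068, 80/148=0.5405, 8/148=0.0541, 1/148=0.0068
Σ p₁ᵢp₂ᵢ = 0.026572 + 0.003423 + 0.000235 + 0.052212 + 0.010073 + 0.000750 = 0.093265
Σp_1ᵢ² = 0.0690² + 0.5034² + 0.0345² + 0.0966² + 0.1862² + 0.1103² = 0.004761 + 0.253412 + 0.001190 + 0.009332 + 0.034670 + 0.012166 = 0.315531
Σp_2ᵢ² = 0.3851² + 0.0068² + 0.0068² + 0.5405² + 0.0541² + 0.0068² = 0.148302 + 0.000046 + 0.000046 + 0.292140 + 0.002927 + 0.000046 = 0.443507
O = 0.093265 / √(0.315531 × 0.443507) = 0.093265 / 0.3740858 = 0.2493
O = 0.2493 < 0.5 → No.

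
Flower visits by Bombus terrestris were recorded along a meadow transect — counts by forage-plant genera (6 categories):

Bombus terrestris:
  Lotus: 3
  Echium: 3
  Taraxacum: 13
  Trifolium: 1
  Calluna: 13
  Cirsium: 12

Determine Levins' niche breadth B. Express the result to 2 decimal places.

Proportions for Bombus terrestris (n=45): 3/45=0.0667, 3/45=0.0667, 13/45=0.2889, 1/45=0.0222, 13/45=0.2889, 12/45=0.2667
Σpᵢ² = 0.0667² + 0.0667² + 0.2889² + 0.0222² + 0.2889² + 0.2667² = 0.004449 + 0.004449 + 0.083463 + 0.000493 + 0.083463 + 0.071129 = 0.247446
B = 1 / 0.247446 = 4.0413

4.04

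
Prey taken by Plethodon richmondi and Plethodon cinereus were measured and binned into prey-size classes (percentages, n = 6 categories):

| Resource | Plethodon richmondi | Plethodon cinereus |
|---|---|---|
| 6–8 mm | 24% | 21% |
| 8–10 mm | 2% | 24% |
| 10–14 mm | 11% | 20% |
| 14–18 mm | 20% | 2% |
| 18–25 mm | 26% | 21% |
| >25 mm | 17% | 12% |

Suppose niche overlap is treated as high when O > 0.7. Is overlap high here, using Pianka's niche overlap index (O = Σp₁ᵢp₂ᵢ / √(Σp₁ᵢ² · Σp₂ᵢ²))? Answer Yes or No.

Yes

Convert percentages to proportions (divide by 100).
Σ p₁ᵢp₂ᵢ = 0.0504 + 0.0048 + 0.0220 + 0.0040 + 0.0546 + 0.0204 = 0.1562
Σp_1ᵢ² = 0.24² + 0.02² + 0.11² + 0.20² + 0.26² + 0.17² = 0.0576 + 0.0004 + 0.0121 + 0.0400 + 0.0676 + 0.0289 = 0.2066
Σp_2ᵢ² = 0.21² + 0.24² + 0.20² + 0.02² + 0.21² + 0.12² = 0.0441 + 0.0576 + 0.0400 + 0.0004 + 0.0441 + 0.0144 = 0.2006
O = 0.1562 / √(0.2066 × 0.2006) = 0.1562 / 0.20358 = 0.7673
O = 0.7673 > 0.7 → Yes.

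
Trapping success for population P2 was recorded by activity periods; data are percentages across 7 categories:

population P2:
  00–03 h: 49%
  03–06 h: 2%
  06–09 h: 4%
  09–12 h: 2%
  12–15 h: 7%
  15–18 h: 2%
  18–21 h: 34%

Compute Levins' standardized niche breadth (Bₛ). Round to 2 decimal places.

Convert percentages to proportions (divide by 100).
Σpᵢ² = 0.49² + 0.02² + 0.04² + 0.02² + 0.07² + 0.02² + 0.34² = 0.2401 + 0.0004 + 0.0016 + 0.0004 + 0.0049 + 0.0004 + 0.1156 = 0.3634
B = 1 / 0.3634 = 2.7518
Bₛ = (B − 1)/(n − 1) = (2.7518 − 1)/(7 − 1) = 1.7518/6 = 0.2920

0.29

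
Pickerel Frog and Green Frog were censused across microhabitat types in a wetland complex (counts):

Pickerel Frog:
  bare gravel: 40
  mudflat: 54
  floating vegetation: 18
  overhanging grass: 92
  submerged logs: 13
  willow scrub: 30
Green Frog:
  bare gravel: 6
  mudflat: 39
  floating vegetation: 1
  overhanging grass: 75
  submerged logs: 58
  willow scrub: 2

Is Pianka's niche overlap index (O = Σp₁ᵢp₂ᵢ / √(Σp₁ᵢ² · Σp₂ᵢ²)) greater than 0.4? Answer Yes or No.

Yes

Proportions for Pickerel Frog (n=247): 40/247=0.1619, 54/247=0.2186, 18/247=0.0729, 92/247=0.3725, 13/247=0.0526, 30/247=0.1215
Proportions for Green Frog (n=181): 6/181=0.0331, 39/181=0.2155, 1/181=0.0055, 75/181=0.4144, 58/181=0.3204, 2/181=0.0110
Σ p₁ᵢp₂ᵢ = 0.005359 + 0.047108 + 0.000401 + 0.154364 + 0.016853 + 0.001337 = 0.225422
Σp_1ᵢ² = 0.1619² + 0.2186² + 0.0729² + 0.3725² + 0.0526² + 0.1215² = 0.026212 + 0.047786 + 0.005314 + 0.138756 + 0.002767 + 0.014762 = 0.235597
Σp_2ᵢ² = 0.0331² + 0.2155² + 0.0055² + 0.4144² + 0.3204² + 0.0110² = 0.001096 + 0.046440 + 0.000030 + 0.171727 + 0.102656 + 0.000121 = 0.322070
O = 0.225422 / √(0.235597 × 0.322070) = 0.225422 / 0.2754609 = 0.8183
O = 0.8183 > 0.4 → Yes.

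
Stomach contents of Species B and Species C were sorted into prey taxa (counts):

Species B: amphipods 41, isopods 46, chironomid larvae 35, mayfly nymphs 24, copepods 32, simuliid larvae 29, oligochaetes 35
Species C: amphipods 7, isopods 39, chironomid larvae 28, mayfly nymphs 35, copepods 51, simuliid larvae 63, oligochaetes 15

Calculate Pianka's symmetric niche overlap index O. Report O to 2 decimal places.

Proportions for Species B (n=242): 41/242=0.1694, 46/242=0.1901, 35/242=0.1446, 24/242=0.0992, 32/242=0.1322, 29/242=0.1198, 35/242=0.1446
Proportions for Species C (n=238): 7/238=0.0294, 39/238=0.1639, 28/238=0.1176, 35/238=0.1471, 51/238=0.2143, 63/238=0.2647, 15/238=0.0630
Σ p₁ᵢp₂ᵢ = 0.004980 + 0.031157 + 0.017005 + 0.014592 + 0.028330 + 0.031711 + 0.009110 = 0.136885
Σp_1ᵢ² = 0.1694² + 0.1901² + 0.1446² + 0.0992² + 0.1322² + 0.1198² + 0.1446² = 0.028696 + 0.036138 + 0.020909 + 0.009841 + 0.017477 + 0.014352 + 0.020909 = 0.148322
Σp_2ᵢ² = 0.0294² + 0.1639² + 0.1176² + 0.1471² + 0.2143² + 0.2647² + 0.0630² = 0.000864 + 0.026863 + 0.013830 + 0.021638 + 0.045924 + 0.070066 + 0.003969 = 0.183154
O = 0.136885 / √(0.148322 × 0.183154) = 0.136885 / 0.1648204 = 0.8305

0.83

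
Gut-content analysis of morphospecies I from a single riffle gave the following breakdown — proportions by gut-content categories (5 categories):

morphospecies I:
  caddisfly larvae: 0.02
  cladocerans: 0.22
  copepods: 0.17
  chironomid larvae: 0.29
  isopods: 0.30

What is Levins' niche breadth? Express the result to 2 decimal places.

Σpᵢ² = 0.02² + 0.22² + 0.17² + 0.29² + 0.30² = 0.0004 + 0.0484 + 0.0289 + 0.0841 + 0.0900 = 0.2518
B = 1 / 0.2518 = 3.9714

3.97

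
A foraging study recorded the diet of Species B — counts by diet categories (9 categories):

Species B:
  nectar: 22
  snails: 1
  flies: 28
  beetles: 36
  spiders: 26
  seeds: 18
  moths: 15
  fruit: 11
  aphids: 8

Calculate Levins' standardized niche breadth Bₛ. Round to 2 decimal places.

0.73

Proportions for Species B (n=165): 22/165=0.1333, 1/165=0.0061, 28/165=0.1697, 36/165=0.2182, 26/165=0.1576, 18/165=0.1091, 15/165=0.0909, 11/165=0.0667, 8/165=0.0485
Σpᵢ² = 0.1333² + 0.0061² + 0.1697² + 0.2182² + 0.1576² + 0.1091² + 0.0909² + 0.0667² + 0.0485² = 0.017769 + 0.000037 + 0.028798 + 0.047611 + 0.024838 + 0.011903 + 0.008263 + 0.004449 + 0.002352 = 0.146020
B = 1 / 0.146020 = 6.8484
Bₛ = (B − 1)/(n − 1) = (6.8484 − 1)/(9 − 1) = 5.8484/8 = 0.7311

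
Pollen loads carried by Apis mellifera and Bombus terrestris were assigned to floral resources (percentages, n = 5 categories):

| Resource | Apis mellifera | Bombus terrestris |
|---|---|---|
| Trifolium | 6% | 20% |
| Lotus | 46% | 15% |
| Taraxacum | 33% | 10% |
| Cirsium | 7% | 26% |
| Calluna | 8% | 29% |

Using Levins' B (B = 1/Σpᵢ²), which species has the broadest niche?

Convert percentages to proportions (divide by 100).
Σp_mellᵢ² = 0.06² + 0.46² + 0.33² + 0.07² + 0.08² = 0.0036 + 0.2116 + 0.1089 + 0.0049 + 0.0064 = 0.3354
B_mell = 1 / 0.3354 = 2.9815
Σp_terrᵢ² = 0.20² + 0.15² + 0.10² + 0.26² + 0.29² = 0.0400 + 0.0225 + 0.0100 + 0.0676 + 0.0841 = 0.2242
B_terr = 1 / 0.2242 = 4.4603
Highest B → broadest niche (most generalist): Bombus terrestris (B = 4.46).

Bombus terrestris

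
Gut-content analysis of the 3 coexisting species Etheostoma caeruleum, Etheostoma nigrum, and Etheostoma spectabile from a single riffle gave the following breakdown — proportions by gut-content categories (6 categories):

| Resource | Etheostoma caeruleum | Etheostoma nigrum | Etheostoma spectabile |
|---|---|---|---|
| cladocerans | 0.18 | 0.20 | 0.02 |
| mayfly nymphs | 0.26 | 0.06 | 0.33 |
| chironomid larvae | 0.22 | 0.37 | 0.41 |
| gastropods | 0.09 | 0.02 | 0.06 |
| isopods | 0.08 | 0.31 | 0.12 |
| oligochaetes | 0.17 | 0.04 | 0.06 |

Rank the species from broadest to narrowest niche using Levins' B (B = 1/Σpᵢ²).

Etheostoma caeruleum > Etheostoma nigrum > Etheostoma spectabile

Σp_caerᵢ² = 0.18² + 0.26² + 0.22² + 0.09² + 0.08² + 0.17² = 0.0324 + 0.0676 + 0.0484 + 0.0081 + 0.0064 + 0.0289 = 0.1918
B_caer = 1 / 0.1918 = 5.2138
Σp_nigrᵢ² = 0.20² + 0.06² + 0.37² + 0.02² + 0.31² + 0.04² = 0.0400 + 0.0036 + 0.1369 + 0.0004 + 0.0961 + 0.0016 = 0.2786
B_nigr = 1 / 0.2786 = 3.5894
Σp_specᵢ² = 0.02² + 0.33² + 0.41² + 0.06² + 0.12² + 0.06² = 0.0004 + 0.1089 + 0.1681 + 0.0036 + 0.0144 + 0.0036 = 0.2990
B_spec = 1 / 0.2990 = 3.3445
Ranking by B (broadest → narrowest): Etheostoma caeruleum (5.21) > Etheostoma nigrum (3.59) > Etheostoma spectabile (3.34)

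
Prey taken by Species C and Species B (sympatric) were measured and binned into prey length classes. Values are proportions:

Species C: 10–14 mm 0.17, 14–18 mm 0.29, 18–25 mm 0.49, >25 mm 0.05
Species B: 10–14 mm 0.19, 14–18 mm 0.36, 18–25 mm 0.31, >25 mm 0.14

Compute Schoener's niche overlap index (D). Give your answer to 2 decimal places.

0.82

Σ|p₁ᵢ − p₂ᵢ| = 0.02 + 0.07 + 0.18 + 0.09 = 0.36
D = 1 − ½ × 0.36 = 1 − 0.180 = 0.8200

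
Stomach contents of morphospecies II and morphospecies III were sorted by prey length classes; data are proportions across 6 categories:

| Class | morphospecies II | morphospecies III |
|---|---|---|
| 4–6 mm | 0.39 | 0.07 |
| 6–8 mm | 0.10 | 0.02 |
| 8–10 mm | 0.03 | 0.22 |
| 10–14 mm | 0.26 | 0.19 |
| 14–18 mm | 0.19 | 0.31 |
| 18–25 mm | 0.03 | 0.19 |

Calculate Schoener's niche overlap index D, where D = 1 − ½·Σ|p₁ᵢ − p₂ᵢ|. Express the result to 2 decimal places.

0.53

Σ|p₁ᵢ − p₂ᵢ| = 0.32 + 0.08 + 0.19 + 0.07 + 0.12 + 0.16 = 0.94
D = 1 − ½ × 0.94 = 1 − 0.470 = 0.5300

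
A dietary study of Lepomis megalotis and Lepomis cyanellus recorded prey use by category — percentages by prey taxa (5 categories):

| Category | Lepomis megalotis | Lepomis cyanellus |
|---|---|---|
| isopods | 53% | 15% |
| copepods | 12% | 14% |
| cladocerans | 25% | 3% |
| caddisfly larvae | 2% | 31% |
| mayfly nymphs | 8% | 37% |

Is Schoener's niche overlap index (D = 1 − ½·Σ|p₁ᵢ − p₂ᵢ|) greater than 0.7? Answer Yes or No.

Convert percentages to proportions (divide by 100).
Σ|p₁ᵢ − p₂ᵢ| = 0.38 + 0.02 + 0.22 + 0.29 + 0.29 = 1.20
D = 1 − ½ × 1.20 = 1 − 0.600 = 0.4000
D = 0.4000 < 0.7 → No.

No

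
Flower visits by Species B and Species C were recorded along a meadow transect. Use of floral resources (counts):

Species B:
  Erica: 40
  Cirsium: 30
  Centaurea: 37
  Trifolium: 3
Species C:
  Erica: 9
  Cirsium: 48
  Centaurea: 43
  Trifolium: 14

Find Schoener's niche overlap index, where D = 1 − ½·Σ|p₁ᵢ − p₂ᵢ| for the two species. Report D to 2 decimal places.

0.72

Proportions for Species B (n=110): 40/110=0.3636, 30/110=0.2727, 37/110=0.3364, 3/110=0.0273
Proportions for Species C (n=114): 9/114=0.0789, 48/114=0.4211, 43/114=0.3772, 14/114=0.1228
Σ|p₁ᵢ − p₂ᵢ| = 0.2847 + 0.1484 + 0.0408 + 0.0955 = 0.5694
D = 1 − ½ × 0.5694 = 1 − 0.28470 = 0.71530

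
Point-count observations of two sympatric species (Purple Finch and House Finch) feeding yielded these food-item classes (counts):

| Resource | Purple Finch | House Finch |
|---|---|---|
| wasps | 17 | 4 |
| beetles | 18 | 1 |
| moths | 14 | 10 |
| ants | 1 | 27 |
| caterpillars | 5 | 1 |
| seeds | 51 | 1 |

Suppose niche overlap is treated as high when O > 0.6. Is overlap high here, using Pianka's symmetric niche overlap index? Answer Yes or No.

No

Proportions for Purple Finch (n=106): 17/106=0.1604, 18/106=0.1698, 14/106=0.1321, 1/106=0.0094, 5/106=0.0472, 51/106=0.4811
Proportions for House Finch (n=44): 4/44=0.0909, 1/44=0.0227, 10/44=0.2273, 27/44=0.6136, 1/44=0.0227, 1/44=0.0227
Σ p₁ᵢp₂ᵢ = 0.014580 + 0.003854 + 0.030026 + 0.005768 + 0.001071 + 0.010921 = 0.066220
Σp_1ᵢ² = 0.1604² + 0.1698² + 0.1321² + 0.0094² + 0.0472² + 0.4811² = 0.025728 + 0.028832 + 0.017450 + 0.000088 + 0.002228 + 0.231457 = 0.305783
Σp_2ᵢ² = 0.0909² + 0.0227² + 0.2273² + 0.6136² + 0.0227² + 0.0227² = 0.008263 + 0.000515 + 0.051665 + 0.376505 + 0.000515 + 0.000515 = 0.437978
O = 0.066220 / √(0.305783 × 0.437978) = 0.066220 / 0.3659593 = 0.1809
O = 0.1809 < 0.6 → No.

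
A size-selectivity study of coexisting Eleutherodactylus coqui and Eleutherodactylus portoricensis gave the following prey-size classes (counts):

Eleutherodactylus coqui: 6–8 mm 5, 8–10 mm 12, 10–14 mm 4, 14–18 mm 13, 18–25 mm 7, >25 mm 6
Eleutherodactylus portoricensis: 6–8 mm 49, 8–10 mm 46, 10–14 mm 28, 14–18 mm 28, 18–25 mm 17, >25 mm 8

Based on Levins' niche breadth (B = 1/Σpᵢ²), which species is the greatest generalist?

Proportions for Eleutherodactylus coqui (n=47): 5/47=0.1064, 12/47=0.2553, 4/47=0.0851, 13/47=0.2766, 7/47=0.1489, 6/47=0.1277
Proportions for Eleutherodactylus portoricensis (n=176): 49/176=0.2784, 46/176=0.2614, 28/176=0.1591, 28/176=0.1591, 17/176=0.0966, 8/176=0.0455
Σp_coquᵢ² = 0.1064² + 0.2553² + 0.0851² + 0.2766² + 0.1489² + 0.1277² = 0.011321 + 0.065178 + 0.007242 + 0.076508 + 0.022171 + 0.016307 = 0.198727
B_coqu = 1 / 0.198727 = 5.0320
Σp_portᵢ² = 0.2784² + 0.2614² + 0.1591² + 0.1591² + 0.0966² + 0.0455² = 0.077507 + 0.068330 + 0.025313 + 0.025313 + 0.009332 + 0.002070 = 0.207865
B_port = 1 / 0.207865 = 4.8108
Highest B → broadest niche (most generalist): Eleutherodactylus coqui (B = 5.03).

Eleutherodactylus coqui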